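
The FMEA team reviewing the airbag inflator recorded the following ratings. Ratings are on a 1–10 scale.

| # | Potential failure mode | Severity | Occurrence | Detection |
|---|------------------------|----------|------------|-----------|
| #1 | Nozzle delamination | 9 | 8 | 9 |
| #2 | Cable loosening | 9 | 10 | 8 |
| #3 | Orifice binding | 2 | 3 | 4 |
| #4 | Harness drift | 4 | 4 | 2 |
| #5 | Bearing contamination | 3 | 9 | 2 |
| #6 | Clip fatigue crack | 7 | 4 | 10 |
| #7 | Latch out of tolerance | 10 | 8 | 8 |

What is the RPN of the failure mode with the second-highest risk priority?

RPN = Severity × Occurrence × Detection:
  #1: 9 × 8 × 9 = 648
  #2: 9 × 10 × 8 = 720
  #3: 2 × 3 × 4 = 24
  #4: 4 × 4 × 2 = 32
  #5: 3 × 9 × 2 = 54
  #6: 7 × 4 × 10 = 280
  #7: 10 × 8 × 8 = 640
Sorted descending: 720, 648, 640, 280, 54, 32, 24.
The second-highest RPN is 648 (#1).

648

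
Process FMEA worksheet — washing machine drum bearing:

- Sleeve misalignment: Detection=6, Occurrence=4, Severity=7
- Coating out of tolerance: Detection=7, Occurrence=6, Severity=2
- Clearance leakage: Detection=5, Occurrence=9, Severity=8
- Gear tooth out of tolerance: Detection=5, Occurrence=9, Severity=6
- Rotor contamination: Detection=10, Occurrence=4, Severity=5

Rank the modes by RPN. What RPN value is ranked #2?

RPN = Severity × Occurrence × Detection:
  Sleeve misalignment: 7 × 4 × 6 = 168
  Coating out of tolerance: 2 × 6 × 7 = 84
  Clearance leakage: 8 × 9 × 5 = 360
  Gear tooth out of tolerance: 6 × 9 × 5 = 270
  Rotor contamination: 5 × 4 × 10 = 200
Sorted descending: 360, 270, 200, 168, 84.
The second-highest RPN is 270 (Gear tooth out of tolerance).

270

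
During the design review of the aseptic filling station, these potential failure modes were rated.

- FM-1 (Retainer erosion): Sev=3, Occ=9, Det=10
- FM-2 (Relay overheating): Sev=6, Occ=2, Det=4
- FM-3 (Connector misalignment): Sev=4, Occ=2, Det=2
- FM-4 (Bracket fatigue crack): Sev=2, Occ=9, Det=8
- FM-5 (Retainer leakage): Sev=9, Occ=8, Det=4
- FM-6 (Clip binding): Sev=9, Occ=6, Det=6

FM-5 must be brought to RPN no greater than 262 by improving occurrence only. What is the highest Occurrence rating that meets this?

7

FM-5: S=9, O=8, D=4 → current RPN = 288.
Fixed product = 36. Need 36 × O ≤ 262, so O ≤ 262/36 = 7.28.
Maximum integer Occurrence rating = 7 (gives RPN 252; O=8 would give 288 > 262).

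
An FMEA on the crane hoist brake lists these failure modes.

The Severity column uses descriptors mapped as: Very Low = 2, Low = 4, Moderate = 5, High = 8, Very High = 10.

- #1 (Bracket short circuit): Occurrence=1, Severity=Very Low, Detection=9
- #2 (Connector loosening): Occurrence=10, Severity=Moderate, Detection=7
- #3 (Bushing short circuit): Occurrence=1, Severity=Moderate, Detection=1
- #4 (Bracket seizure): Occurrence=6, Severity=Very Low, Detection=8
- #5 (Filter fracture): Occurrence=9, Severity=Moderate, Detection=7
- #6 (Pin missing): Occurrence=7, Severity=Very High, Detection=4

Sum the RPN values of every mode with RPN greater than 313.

665

RPN = Severity × Occurrence × Detection:
  #1: 2 × 1 × 9 = 18
  #2: 5 × 10 × 7 = 350
  #3: 5 × 1 × 1 = 5
  #4: 2 × 6 × 8 = 96
  #5: 5 × 9 × 7 = 315
  #6: 10 × 7 × 4 = 280
RPN > 313: #2 (350), #5 (315).
Sum: 350 + 315 = 665.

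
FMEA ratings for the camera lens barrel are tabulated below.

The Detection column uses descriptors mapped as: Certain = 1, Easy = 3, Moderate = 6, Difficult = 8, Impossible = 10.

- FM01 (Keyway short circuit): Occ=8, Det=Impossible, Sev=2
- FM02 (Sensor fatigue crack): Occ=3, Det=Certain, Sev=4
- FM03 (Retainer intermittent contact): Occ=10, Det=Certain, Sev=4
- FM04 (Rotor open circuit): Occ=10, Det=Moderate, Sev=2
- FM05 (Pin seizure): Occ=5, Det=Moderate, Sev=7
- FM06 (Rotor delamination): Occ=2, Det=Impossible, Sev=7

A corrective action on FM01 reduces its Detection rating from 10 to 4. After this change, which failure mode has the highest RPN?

FM05

RPN = Severity × Occurrence × Detection:
  FM01: 2 × 8 × 10 = 160
  FM02: 4 × 3 × 1 = 12
  FM03: 4 × 10 × 1 = 40
  FM04: 2 × 10 × 6 = 120
  FM05: 7 × 5 × 6 = 210
  FM06: 7 × 2 × 10 = 140
After action: FM01 → 2 × 8 × 4 = 64.
Revised RPNs: FM05=210, FM06=140, FM04=120, FM01=64, FM03=40, FM02=12.
Highest is now FM05 (210).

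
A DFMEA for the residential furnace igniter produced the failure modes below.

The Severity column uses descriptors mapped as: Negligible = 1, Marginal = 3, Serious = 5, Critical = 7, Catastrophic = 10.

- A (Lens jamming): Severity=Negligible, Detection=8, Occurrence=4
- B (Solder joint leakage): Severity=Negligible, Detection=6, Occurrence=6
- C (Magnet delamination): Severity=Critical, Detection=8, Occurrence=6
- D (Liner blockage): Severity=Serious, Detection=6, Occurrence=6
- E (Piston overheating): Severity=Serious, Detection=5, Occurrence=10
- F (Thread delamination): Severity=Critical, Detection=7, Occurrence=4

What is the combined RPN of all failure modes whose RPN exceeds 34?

998

RPN = Severity × Occurrence × Detection:
  A: 1 × 4 × 8 = 32
  B: 1 × 6 × 6 = 36
  C: 7 × 6 × 8 = 336
  D: 5 × 6 × 6 = 180
  E: 5 × 10 × 5 = 250
  F: 7 × 4 × 7 = 196
RPN > 34: B (36), C (336), D (180), E (250), F (196).
Sum: 36 + 336 + 180 + 250 + 196 = 998.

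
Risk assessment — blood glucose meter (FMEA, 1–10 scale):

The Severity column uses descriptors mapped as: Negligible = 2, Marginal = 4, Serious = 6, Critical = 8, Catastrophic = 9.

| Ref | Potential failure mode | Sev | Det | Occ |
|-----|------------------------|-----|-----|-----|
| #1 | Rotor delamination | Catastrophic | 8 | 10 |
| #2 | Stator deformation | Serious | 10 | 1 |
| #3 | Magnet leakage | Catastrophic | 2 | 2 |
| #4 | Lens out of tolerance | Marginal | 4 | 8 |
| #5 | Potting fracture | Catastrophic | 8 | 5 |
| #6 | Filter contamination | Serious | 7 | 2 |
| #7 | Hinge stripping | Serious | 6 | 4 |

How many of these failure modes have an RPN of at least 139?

RPN = Severity × Occurrence × Detection:
  #1: 9 × 10 × 8 = 720
  #2: 6 × 1 × 10 = 60
  #3: 9 × 2 × 2 = 36
  #4: 4 × 8 × 4 = 128
  #5: 9 × 5 × 8 = 360
  #6: 6 × 2 × 7 = 84
  #7: 6 × 4 × 6 = 144
Modes with RPN ≥ 139: #1 (720), #5 (360), #7 (144) → 3.

3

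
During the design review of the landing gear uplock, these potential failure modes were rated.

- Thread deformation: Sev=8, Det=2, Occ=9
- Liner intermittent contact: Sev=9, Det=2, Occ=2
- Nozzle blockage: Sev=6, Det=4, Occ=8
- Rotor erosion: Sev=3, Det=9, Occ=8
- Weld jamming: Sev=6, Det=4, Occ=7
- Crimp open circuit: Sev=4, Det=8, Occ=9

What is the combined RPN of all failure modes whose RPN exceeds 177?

RPN = Severity × Occurrence × Detection:
  Thread deformation: 8 × 9 × 2 = 144
  Liner intermittent contact: 9 × 2 × 2 = 36
  Nozzle blockage: 6 × 8 × 4 = 192
  Rotor erosion: 3 × 8 × 9 = 216
  Weld jamming: 6 × 7 × 4 = 168
  Crimp open circuit: 4 × 9 × 8 = 288
RPN > 177: Nozzle blockage (192), Rotor erosion (216), Crimp open circuit (288).
Sum: 192 + 216 + 288 = 696.

696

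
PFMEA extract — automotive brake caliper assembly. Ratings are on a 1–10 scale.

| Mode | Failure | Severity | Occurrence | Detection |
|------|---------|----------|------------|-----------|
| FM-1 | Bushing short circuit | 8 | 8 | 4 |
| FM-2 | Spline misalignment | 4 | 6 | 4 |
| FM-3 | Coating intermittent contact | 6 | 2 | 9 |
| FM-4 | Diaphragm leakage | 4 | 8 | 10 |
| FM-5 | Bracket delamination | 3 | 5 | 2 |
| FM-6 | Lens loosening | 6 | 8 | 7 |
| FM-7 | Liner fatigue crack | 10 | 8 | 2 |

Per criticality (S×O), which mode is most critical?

Criticality = Severity × Occurrence:
  FM-1: 8 × 8 = 64
  FM-2: 4 × 6 = 24
  FM-3: 6 × 2 = 12
  FM-4: 4 × 8 = 32
  FM-5: 3 × 5 = 15
  FM-6: 6 × 8 = 48
  FM-7: 10 × 8 = 80
Highest criticality is 80 → FM-7.

FM-7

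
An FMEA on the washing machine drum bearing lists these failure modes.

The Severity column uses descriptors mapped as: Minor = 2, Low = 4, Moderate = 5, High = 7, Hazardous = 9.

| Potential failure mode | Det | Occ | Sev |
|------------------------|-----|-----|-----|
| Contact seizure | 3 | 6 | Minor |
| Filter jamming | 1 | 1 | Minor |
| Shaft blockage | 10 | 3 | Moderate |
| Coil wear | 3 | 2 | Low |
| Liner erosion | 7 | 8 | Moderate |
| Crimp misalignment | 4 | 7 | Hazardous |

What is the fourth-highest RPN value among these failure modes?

RPN = Severity × Occurrence × Detection:
  Contact seizure: 2 × 6 × 3 = 36
  Filter jamming: 2 × 1 × 1 = 2
  Shaft blockage: 5 × 3 × 10 = 150
  Coil wear: 4 × 2 × 3 = 24
  Liner erosion: 5 × 8 × 7 = 280
  Crimp misalignment: 9 × 7 × 4 = 252
Sorted descending: 280, 252, 150, 36, 24, 2.
The fourth-highest RPN is 36 (Contact seizure).

36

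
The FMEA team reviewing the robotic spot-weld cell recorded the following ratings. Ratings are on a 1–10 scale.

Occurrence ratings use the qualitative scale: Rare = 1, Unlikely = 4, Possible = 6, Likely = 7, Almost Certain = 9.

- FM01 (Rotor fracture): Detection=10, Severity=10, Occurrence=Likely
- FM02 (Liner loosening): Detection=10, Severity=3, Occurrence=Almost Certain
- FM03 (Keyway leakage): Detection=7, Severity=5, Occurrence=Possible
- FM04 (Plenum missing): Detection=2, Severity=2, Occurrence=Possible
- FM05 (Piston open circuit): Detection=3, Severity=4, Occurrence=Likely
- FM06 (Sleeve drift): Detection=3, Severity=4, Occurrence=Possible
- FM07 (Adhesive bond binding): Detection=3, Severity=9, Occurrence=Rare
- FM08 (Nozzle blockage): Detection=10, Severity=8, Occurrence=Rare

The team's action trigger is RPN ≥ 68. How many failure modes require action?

6

RPN = Severity × Occurrence × Detection:
  FM01: 10 × 7 × 10 = 700
  FM02: 3 × 9 × 10 = 270
  FM03: 5 × 6 × 7 = 210
  FM04: 2 × 6 × 2 = 24
  FM05: 4 × 7 × 3 = 84
  FM06: 4 × 6 × 3 = 72
  FM07: 9 × 1 × 3 = 27
  FM08: 8 × 1 × 10 = 80
Modes with RPN ≥ 68: FM01 (700), FM02 (270), FM03 (210), FM05 (84), FM06 (72), FM08 (80) → 6.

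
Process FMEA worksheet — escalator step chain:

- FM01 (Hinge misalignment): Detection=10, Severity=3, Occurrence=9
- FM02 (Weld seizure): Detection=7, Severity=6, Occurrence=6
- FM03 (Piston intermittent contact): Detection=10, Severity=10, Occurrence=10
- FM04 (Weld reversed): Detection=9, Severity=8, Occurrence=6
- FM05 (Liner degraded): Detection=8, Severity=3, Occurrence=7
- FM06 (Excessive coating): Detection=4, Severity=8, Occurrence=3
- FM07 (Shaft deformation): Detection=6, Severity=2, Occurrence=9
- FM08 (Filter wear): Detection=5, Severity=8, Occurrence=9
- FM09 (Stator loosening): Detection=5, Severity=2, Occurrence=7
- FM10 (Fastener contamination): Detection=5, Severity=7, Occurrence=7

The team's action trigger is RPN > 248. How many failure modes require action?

RPN = Severity × Occurrence × Detection:
  FM01: 3 × 9 × 10 = 270
  FM02: 6 × 6 × 7 = 252
  FM03: 10 × 10 × 10 = 1000
  FM04: 8 × 6 × 9 = 432
  FM05: 3 × 7 × 8 = 168
  FM06: 8 × 3 × 4 = 96
  FM07: 2 × 9 × 6 = 108
  FM08: 8 × 9 × 5 = 360
  FM09: 2 × 7 × 5 = 70
  FM10: 7 × 7 × 5 = 245
Modes with RPN > 248: FM01 (270), FM02 (252), FM03 (1000), FM04 (432), FM08 (360) → 5.

5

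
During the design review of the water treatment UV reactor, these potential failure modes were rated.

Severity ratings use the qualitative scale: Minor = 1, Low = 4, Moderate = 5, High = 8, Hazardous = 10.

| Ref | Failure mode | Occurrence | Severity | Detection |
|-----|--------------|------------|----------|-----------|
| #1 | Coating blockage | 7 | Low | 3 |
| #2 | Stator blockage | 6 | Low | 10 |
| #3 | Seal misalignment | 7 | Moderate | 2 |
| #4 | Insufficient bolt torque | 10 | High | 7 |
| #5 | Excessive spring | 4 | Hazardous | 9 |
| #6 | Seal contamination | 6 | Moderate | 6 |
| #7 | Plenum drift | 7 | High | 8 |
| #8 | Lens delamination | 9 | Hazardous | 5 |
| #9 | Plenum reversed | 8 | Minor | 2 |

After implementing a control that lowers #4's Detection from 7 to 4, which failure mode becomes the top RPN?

#8

RPN = Severity × Occurrence × Detection:
  #1: 4 × 7 × 3 = 84
  #2: 4 × 6 × 10 = 240
  #3: 5 × 7 × 2 = 70
  #4: 8 × 10 × 7 = 560
  #5: 10 × 4 × 9 = 360
  #6: 5 × 6 × 6 = 180
  #7: 8 × 7 × 8 = 448
  #8: 10 × 9 × 5 = 450
  #9: 1 × 8 × 2 = 16
After action: #4 → 8 × 10 × 4 = 320.
Revised RPNs: #8=450, #7=448, #5=360, #4=320, #2=240, #6=180, #1=84, #3=70, #9=16.
Highest is now #8 (450).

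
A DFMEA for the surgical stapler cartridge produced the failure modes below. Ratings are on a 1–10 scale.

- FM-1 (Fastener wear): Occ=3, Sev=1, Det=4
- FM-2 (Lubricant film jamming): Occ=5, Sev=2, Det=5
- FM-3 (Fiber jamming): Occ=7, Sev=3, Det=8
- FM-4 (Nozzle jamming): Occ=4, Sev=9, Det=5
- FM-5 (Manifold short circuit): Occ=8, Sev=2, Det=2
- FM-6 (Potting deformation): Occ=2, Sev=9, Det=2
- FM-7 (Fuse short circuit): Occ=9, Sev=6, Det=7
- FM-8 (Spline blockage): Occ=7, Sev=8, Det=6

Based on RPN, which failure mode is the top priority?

RPN = Severity × Occurrence × Detection:
  FM-1: 1 × 3 × 4 = 12
  FM-2: 2 × 5 × 5 = 50
  FM-3: 3 × 7 × 8 = 168
  FM-4: 9 × 4 × 5 = 180
  FM-5: 2 × 8 × 2 = 32
  FM-6: 9 × 2 × 2 = 36
  FM-7: 6 × 9 × 7 = 378
  FM-8: 8 × 7 × 6 = 336
Highest RPN is 378 → FM-7.

FM-7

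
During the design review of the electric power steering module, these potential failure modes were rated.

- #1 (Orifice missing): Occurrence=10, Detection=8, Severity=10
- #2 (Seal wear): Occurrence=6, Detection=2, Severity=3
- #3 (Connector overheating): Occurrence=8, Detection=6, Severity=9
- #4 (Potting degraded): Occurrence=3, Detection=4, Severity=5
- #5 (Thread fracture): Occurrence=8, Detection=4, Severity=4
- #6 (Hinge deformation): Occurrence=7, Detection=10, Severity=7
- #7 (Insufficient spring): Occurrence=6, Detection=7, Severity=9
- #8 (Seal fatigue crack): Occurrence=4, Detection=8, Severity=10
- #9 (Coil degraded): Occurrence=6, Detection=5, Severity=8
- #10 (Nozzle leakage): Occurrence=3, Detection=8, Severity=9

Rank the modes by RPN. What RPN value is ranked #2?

490

RPN = Severity × Occurrence × Detection:
  #1: 10 × 10 × 8 = 800
  #2: 3 × 6 × 2 = 36
  #3: 9 × 8 × 6 = 432
  #4: 5 × 3 × 4 = 60
  #5: 4 × 8 × 4 = 128
  #6: 7 × 7 × 10 = 490
  #7: 9 × 6 × 7 = 378
  #8: 10 × 4 × 8 = 320
  #9: 8 × 6 × 5 = 240
  #10: 9 × 3 × 8 = 216
Sorted descending: 800, 490, 432, 378, 320, 240, 216, 128, 60, 36.
The second-highest RPN is 490 (#6).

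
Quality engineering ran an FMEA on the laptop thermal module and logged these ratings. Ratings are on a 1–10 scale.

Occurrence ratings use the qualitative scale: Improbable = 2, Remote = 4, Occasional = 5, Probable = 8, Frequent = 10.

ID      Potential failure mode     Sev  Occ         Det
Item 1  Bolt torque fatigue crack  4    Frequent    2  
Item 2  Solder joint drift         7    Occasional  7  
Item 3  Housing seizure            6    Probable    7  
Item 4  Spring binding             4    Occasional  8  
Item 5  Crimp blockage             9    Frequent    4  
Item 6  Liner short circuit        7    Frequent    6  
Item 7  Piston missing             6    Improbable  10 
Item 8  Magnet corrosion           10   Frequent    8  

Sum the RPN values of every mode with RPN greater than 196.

2161

RPN = Severity × Occurrence × Detection:
  Item 1: 4 × 10 × 2 = 80
  Item 2: 7 × 5 × 7 = 245
  Item 3: 6 × 8 × 7 = 336
  Item 4: 4 × 5 × 8 = 160
  Item 5: 9 × 10 × 4 = 360
  Item 6: 7 × 10 × 6 = 420
  Item 7: 6 × 2 × 10 = 120
  Item 8: 10 × 10 × 8 = 800
RPN > 196: Item 2 (245), Item 3 (336), Item 5 (360), Item 6 (420), Item 8 (800).
Sum: 245 + 336 + 360 + 420 + 800 = 2161.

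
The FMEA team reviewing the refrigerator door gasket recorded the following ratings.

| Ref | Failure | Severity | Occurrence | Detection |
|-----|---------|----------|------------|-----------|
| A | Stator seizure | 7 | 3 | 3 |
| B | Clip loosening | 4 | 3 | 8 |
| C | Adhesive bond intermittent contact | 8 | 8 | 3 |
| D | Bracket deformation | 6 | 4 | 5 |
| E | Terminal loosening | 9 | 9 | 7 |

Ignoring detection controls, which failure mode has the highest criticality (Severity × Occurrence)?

Criticality = Severity × Occurrence:
  A: 7 × 3 = 21
  B: 4 × 3 = 12
  C: 8 × 8 = 64
  D: 6 × 4 = 24
  E: 9 × 9 = 81
Highest criticality is 81 → E.

E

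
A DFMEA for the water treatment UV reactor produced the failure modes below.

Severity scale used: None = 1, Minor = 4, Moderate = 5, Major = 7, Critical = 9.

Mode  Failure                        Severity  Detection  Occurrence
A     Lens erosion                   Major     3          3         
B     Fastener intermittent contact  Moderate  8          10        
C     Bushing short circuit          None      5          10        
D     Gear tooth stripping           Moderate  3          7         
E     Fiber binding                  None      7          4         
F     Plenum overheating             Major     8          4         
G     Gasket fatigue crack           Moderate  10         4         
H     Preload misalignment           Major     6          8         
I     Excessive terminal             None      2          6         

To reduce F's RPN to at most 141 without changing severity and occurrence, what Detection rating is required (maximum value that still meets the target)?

5

F: S=7, O=4, D=8 → current RPN = 224.
Fixed product = 28. Need 28 × D ≤ 141, so D ≤ 141/28 = 5.04.
Maximum integer Detection rating = 5 (gives RPN 140; D=6 would give 168 > 141).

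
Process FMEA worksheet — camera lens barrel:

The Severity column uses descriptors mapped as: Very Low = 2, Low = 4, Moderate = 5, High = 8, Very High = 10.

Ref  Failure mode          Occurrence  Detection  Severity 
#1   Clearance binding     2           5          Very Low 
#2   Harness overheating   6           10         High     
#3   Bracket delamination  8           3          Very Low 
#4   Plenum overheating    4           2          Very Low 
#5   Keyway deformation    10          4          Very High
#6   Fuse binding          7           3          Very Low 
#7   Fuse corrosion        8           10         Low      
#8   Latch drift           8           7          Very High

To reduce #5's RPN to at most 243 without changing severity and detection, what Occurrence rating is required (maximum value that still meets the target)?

6

#5: S=10, O=10, D=4 → current RPN = 400.
Fixed product = 40. Need 40 × O ≤ 243, so O ≤ 243/40 = 6.08.
Maximum integer Occurrence rating = 6 (gives RPN 240; O=7 would give 280 > 243).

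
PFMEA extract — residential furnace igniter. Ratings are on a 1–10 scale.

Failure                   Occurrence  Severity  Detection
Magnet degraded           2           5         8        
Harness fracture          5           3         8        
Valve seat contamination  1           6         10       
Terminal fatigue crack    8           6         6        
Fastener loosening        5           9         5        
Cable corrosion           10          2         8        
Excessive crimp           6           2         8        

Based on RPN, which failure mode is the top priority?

Terminal fatigue crack

RPN = Severity × Occurrence × Detection:
  Magnet degraded: 5 × 2 × 8 = 80
  Harness fracture: 3 × 5 × 8 = 120
  Valve seat contamination: 6 × 1 × 10 = 60
  Terminal fatigue crack: 6 × 8 × 6 = 288
  Fastener loosening: 9 × 5 × 5 = 225
  Cable corrosion: 2 × 10 × 8 = 160
  Excessive crimp: 2 × 6 × 8 = 96
Highest RPN is 288 → Terminal fatigue crack.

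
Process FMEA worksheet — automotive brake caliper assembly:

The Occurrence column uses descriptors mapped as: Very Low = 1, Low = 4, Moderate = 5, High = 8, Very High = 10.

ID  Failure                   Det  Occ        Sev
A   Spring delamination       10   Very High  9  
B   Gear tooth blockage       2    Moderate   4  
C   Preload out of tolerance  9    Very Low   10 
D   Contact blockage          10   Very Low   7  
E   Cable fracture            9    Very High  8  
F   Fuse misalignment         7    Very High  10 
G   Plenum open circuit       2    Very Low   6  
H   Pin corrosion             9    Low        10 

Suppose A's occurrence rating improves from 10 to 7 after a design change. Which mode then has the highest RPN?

RPN = Severity × Occurrence × Detection:
  A: 9 × 10 × 10 = 900
  B: 4 × 5 × 2 = 40
  C: 10 × 1 × 9 = 90
  D: 7 × 1 × 10 = 70
  E: 8 × 10 × 9 = 720
  F: 10 × 10 × 7 = 700
  G: 6 × 1 × 2 = 12
  H: 10 × 4 × 9 = 360
After action: A → 9 × 7 × 10 = 630.
Revised RPNs: E=720, F=700, A=630, H=360, C=90, D=70, B=40, G=12.
Highest is now E (720).

E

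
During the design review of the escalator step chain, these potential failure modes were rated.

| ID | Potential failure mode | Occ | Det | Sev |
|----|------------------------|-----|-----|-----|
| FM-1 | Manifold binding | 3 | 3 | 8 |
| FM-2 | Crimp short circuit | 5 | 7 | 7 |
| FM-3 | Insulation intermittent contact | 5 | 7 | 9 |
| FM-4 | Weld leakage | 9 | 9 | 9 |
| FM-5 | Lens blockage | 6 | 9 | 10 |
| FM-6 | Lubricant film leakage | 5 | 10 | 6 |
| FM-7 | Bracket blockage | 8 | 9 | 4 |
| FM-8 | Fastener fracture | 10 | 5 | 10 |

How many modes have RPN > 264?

RPN = Severity × Occurrence × Detection:
  FM-1: 8 × 3 × 3 = 72
  FM-2: 7 × 5 × 7 = 245
  FM-3: 9 × 5 × 7 = 315
  FM-4: 9 × 9 × 9 = 729
  FM-5: 10 × 6 × 9 = 540
  FM-6: 6 × 5 × 10 = 300
  FM-7: 4 × 8 × 9 = 288
  FM-8: 10 × 10 × 5 = 500
Modes with RPN > 264: FM-3 (315), FM-4 (729), FM-5 (540), FM-6 (300), FM-7 (288), FM-8 (500) → 6.

6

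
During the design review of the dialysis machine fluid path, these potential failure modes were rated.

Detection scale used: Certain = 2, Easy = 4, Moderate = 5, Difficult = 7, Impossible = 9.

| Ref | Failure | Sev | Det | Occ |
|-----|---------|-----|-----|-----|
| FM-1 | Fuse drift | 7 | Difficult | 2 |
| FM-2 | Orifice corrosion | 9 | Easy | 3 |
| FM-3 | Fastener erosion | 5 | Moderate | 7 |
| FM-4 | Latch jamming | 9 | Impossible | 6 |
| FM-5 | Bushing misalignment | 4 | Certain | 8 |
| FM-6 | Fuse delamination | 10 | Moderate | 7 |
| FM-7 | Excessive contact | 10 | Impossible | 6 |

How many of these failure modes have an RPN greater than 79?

RPN = Severity × Occurrence × Detection:
  FM-1: 7 × 2 × 7 = 98
  FM-2: 9 × 3 × 4 = 108
  FM-3: 5 × 7 × 5 = 175
  FM-4: 9 × 6 × 9 = 486
  FM-5: 4 × 8 × 2 = 64
  FM-6: 10 × 7 × 5 = 350
  FM-7: 10 × 6 × 9 = 540
Modes with RPN > 79: FM-1 (98), FM-2 (108), FM-3 (175), FM-4 (486), FM-6 (350), FM-7 (540) → 6.

6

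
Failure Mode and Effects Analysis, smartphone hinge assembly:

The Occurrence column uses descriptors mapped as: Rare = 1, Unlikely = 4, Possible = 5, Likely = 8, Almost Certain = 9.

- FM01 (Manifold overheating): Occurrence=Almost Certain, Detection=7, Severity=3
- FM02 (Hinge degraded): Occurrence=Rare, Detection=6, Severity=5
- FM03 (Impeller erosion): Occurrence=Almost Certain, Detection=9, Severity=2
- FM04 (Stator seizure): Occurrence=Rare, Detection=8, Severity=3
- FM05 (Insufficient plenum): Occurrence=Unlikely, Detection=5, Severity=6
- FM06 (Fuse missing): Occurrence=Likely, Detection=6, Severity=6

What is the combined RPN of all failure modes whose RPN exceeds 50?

RPN = Severity × Occurrence × Detection:
  FM01: 3 × 9 × 7 = 189
  FM02: 5 × 1 × 6 = 30
  FM03: 2 × 9 × 9 = 162
  FM04: 3 × 1 × 8 = 24
  FM05: 6 × 4 × 5 = 120
  FM06: 6 × 8 × 6 = 288
RPN > 50: FM01 (189), FM03 (162), FM05 (120), FM06 (288).
Sum: 189 + 162 + 120 + 288 = 759.

759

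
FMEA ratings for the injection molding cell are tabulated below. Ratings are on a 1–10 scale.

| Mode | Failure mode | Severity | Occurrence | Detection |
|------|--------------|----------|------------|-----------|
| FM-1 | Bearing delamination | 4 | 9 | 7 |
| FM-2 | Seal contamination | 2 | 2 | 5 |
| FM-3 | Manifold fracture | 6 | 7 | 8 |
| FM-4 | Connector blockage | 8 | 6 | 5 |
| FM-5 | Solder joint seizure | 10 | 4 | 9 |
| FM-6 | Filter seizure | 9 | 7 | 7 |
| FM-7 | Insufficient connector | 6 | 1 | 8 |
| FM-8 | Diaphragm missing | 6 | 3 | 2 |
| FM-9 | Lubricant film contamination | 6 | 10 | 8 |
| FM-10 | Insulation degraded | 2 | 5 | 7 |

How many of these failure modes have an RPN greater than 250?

5

RPN = Severity × Occurrence × Detection:
  FM-1: 4 × 9 × 7 = 252
  FM-2: 2 × 2 × 5 = 20
  FM-3: 6 × 7 × 8 = 336
  FM-4: 8 × 6 × 5 = 240
  FM-5: 10 × 4 × 9 = 360
  FM-6: 9 × 7 × 7 = 441
  FM-7: 6 × 1 × 8 = 48
  FM-8: 6 × 3 × 2 = 36
  FM-9: 6 × 10 × 8 = 480
  FM-10: 2 × 5 × 7 = 70
Modes with RPN > 250: FM-1 (252), FM-3 (336), FM-5 (360), FM-6 (441), FM-9 (480) → 5.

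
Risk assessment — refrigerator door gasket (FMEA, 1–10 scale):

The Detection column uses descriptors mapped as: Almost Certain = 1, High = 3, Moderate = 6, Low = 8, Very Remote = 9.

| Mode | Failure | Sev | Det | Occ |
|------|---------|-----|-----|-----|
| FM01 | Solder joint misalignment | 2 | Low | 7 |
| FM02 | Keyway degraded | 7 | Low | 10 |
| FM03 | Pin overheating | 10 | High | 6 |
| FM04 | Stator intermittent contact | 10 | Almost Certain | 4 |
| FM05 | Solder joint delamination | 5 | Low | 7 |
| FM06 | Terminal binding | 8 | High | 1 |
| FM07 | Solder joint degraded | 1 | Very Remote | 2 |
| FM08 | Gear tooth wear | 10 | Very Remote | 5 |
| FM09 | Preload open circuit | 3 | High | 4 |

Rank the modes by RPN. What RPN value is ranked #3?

RPN = Severity × Occurrence × Detection:
  FM01: 2 × 7 × 8 = 112
  FM02: 7 × 10 × 8 = 560
  FM03: 10 × 6 × 3 = 180
  FM04: 10 × 4 × 1 = 40
  FM05: 5 × 7 × 8 = 280
  FM06: 8 × 1 × 3 = 24
  FM07: 1 × 2 × 9 = 18
  FM08: 10 × 5 × 9 = 450
  FM09: 3 × 4 × 3 = 36
Sorted descending: 560, 450, 280, 180, 112, 40, 36, 24, 18.
The third-highest RPN is 280 (FM05).

280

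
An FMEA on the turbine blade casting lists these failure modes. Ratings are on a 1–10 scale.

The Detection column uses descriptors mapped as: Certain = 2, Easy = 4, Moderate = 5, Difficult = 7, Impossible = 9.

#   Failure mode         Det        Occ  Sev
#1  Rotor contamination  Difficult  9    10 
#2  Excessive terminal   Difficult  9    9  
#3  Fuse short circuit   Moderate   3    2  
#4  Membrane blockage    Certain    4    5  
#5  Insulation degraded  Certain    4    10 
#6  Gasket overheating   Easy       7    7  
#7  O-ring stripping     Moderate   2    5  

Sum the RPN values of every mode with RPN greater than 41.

RPN = Severity × Occurrence × Detection:
  #1: 10 × 9 × 7 = 630
  #2: 9 × 9 × 7 = 567
  #3: 2 × 3 × 5 = 30
  #4: 5 × 4 × 2 = 40
  #5: 10 × 4 × 2 = 80
  #6: 7 × 7 × 4 = 196
  #7: 5 × 2 × 5 = 50
RPN > 41: #1 (630), #2 (567), #5 (80), #6 (196), #7 (50).
Sum: 630 + 567 + 80 + 196 + 50 = 1523.

1523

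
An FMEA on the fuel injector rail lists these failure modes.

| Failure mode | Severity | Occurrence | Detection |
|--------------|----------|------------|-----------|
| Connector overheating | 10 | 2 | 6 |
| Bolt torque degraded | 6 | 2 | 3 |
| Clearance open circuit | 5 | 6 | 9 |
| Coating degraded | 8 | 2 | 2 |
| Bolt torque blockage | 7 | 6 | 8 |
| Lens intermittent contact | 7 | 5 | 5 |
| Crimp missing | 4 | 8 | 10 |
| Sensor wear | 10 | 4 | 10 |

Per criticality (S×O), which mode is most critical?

Bolt torque blockage

Criticality = Severity × Occurrence:
  Connector overheating: 10 × 2 = 20
  Bolt torque degraded: 6 × 2 = 12
  Clearance open circuit: 5 × 6 = 30
  Coating degraded: 8 × 2 = 16
  Bolt torque blockage: 7 × 6 = 42
  Lens intermittent contact: 7 × 5 = 35
  Crimp missing: 4 × 8 = 32
  Sensor wear: 10 × 4 = 40
Highest criticality is 42 → Bolt torque blockage.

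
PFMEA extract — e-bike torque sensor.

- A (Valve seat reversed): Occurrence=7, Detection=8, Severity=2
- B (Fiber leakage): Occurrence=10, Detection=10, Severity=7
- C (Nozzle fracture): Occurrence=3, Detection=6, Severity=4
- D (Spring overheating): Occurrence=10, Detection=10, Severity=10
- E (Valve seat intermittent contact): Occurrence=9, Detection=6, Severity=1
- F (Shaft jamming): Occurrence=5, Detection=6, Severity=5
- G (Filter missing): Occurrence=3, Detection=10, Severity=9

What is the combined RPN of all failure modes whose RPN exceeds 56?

2304

RPN = Severity × Occurrence × Detection:
  A: 2 × 7 × 8 = 112
  B: 7 × 10 × 10 = 700
  C: 4 × 3 × 6 = 72
  D: 10 × 10 × 10 = 1000
  E: 1 × 9 × 6 = 54
  F: 5 × 5 × 6 = 150
  G: 9 × 3 × 10 = 270
RPN > 56: A (112), B (700), C (72), D (1000), F (150), G (270).
Sum: 112 + 700 + 72 + 1000 + 150 + 270 = 2304.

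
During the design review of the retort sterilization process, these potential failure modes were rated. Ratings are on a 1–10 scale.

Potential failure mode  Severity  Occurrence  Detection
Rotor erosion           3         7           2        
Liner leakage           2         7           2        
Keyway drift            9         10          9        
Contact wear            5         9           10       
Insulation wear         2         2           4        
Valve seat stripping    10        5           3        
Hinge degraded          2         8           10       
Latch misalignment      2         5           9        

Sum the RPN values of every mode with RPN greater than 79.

1660

RPN = Severity × Occurrence × Detection:
  Rotor erosion: 3 × 7 × 2 = 42
  Liner leakage: 2 × 7 × 2 = 28
  Keyway drift: 9 × 10 × 9 = 810
  Contact wear: 5 × 9 × 10 = 450
  Insulation wear: 2 × 2 × 4 = 16
  Valve seat stripping: 10 × 5 × 3 = 150
  Hinge degraded: 2 × 8 × 10 = 160
  Latch misalignment: 2 × 5 × 9 = 90
RPN > 79: Keyway drift (810), Contact wear (450), Valve seat stripping (150), Hinge degraded (160), Latch misalignment (90).
Sum: 810 + 450 + 150 + 160 + 90 = 1660.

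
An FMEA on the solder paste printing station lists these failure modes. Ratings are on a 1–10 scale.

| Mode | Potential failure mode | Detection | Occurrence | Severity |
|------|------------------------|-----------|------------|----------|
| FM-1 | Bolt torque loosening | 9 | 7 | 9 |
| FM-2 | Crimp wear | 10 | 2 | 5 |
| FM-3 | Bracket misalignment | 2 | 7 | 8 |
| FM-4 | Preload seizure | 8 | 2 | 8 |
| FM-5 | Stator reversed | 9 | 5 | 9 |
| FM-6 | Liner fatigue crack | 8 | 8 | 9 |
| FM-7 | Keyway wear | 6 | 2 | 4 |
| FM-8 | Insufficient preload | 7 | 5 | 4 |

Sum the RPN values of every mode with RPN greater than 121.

RPN = Severity × Occurrence × Detection:
  FM-1: 9 × 7 × 9 = 567
  FM-2: 5 × 2 × 10 = 100
  FM-3: 8 × 7 × 2 = 112
  FM-4: 8 × 2 × 8 = 128
  FM-5: 9 × 5 × 9 = 405
  FM-6: 9 × 8 × 8 = 576
  FM-7: 4 × 2 × 6 = 48
  FM-8: 4 × 5 × 7 = 140
RPN > 121: FM-1 (567), FM-4 (128), FM-5 (405), FM-6 (576), FM-8 (140).
Sum: 567 + 128 + 405 + 576 + 140 = 1816.

1816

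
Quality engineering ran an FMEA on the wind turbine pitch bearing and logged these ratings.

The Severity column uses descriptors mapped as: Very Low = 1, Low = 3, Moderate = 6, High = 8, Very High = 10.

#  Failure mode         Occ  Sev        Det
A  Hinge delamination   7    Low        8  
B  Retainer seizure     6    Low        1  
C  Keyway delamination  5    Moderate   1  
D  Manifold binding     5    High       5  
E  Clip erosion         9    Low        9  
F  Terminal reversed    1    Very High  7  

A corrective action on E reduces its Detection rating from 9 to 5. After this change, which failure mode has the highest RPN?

D

RPN = Severity × Occurrence × Detection:
  A: 3 × 7 × 8 = 168
  B: 3 × 6 × 1 = 18
  C: 6 × 5 × 1 = 30
  D: 8 × 5 × 5 = 200
  E: 3 × 9 × 9 = 243
  F: 10 × 1 × 7 = 70
After action: E → 3 × 9 × 5 = 135.
Revised RPNs: D=200, A=168, E=135, F=70, C=30, B=18.
Highest is now D (200).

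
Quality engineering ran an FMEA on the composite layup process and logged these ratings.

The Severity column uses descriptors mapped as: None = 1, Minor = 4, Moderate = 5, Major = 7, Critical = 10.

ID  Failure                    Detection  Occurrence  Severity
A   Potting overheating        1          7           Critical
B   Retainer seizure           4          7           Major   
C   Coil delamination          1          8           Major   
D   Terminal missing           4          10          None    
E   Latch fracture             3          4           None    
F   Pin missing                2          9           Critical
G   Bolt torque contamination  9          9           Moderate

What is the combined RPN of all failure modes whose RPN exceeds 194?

601

RPN = Severity × Occurrence × Detection:
  A: 10 × 7 × 1 = 70
  B: 7 × 7 × 4 = 196
  C: 7 × 8 × 1 = 56
  D: 1 × 10 × 4 = 40
  E: 1 × 4 × 3 = 12
  F: 10 × 9 × 2 = 180
  G: 5 × 9 × 9 = 405
RPN > 194: B (196), G (405).
Sum: 196 + 405 = 601.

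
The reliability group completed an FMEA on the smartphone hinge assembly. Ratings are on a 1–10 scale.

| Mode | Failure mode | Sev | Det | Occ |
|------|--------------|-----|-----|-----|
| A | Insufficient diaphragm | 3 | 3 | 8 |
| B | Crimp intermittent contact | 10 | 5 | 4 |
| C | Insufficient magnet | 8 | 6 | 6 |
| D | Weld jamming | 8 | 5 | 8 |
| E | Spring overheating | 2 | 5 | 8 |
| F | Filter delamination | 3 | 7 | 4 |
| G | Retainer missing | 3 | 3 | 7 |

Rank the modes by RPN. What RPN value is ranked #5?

RPN = Severity × Occurrence × Detection:
  A: 3 × 8 × 3 = 72
  B: 10 × 4 × 5 = 200
  C: 8 × 6 × 6 = 288
  D: 8 × 8 × 5 = 320
  E: 2 × 8 × 5 = 80
  F: 3 × 4 × 7 = 84
  G: 3 × 7 × 3 = 63
Sorted descending: 320, 288, 200, 84, 80, 72, 63.
The fifth-highest RPN is 80 (E).

80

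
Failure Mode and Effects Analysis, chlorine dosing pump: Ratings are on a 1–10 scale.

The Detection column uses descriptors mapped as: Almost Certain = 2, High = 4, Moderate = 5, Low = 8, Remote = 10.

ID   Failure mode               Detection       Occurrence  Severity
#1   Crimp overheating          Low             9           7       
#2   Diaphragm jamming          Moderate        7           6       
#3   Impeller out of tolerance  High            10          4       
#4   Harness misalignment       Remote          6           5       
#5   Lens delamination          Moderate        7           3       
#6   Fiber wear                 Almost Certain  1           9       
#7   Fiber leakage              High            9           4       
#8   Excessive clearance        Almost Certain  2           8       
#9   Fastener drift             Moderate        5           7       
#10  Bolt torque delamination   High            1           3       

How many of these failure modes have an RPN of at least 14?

9

RPN = Severity × Occurrence × Detection:
  #1: 7 × 9 × 8 = 504
  #2: 6 × 7 × 5 = 210
  #3: 4 × 10 × 4 = 160
  #4: 5 × 6 × 10 = 300
  #5: 3 × 7 × 5 = 105
  #6: 9 × 1 × 2 = 18
  #7: 4 × 9 × 4 = 144
  #8: 8 × 2 × 2 = 32
  #9: 7 × 5 × 5 = 175
  #10: 3 × 1 × 4 = 12
Modes with RPN ≥ 14: #1 (504), #2 (210), #3 (160), #4 (300), #5 (105), #6 (18), #7 (144), #8 (32), #9 (175) → 9.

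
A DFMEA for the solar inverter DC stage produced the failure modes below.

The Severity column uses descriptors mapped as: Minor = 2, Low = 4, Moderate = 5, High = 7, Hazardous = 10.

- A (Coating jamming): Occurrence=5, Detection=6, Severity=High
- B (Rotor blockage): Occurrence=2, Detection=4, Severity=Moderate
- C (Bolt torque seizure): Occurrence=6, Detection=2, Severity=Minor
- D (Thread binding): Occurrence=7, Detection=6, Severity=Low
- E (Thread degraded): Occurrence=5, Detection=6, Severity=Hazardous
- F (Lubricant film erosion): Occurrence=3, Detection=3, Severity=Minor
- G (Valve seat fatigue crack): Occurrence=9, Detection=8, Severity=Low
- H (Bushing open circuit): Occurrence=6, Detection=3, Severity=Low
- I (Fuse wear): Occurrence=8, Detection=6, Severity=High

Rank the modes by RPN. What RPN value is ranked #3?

288

RPN = Severity × Occurrence × Detection:
  A: 7 × 5 × 6 = 210
  B: 5 × 2 × 4 = 40
  C: 2 × 6 × 2 = 24
  D: 4 × 7 × 6 = 168
  E: 10 × 5 × 6 = 300
  F: 2 × 3 × 3 = 18
  G: 4 × 9 × 8 = 288
  H: 4 × 6 × 3 = 72
  I: 7 × 8 × 6 = 336
Sorted descending: 336, 300, 288, 210, 168, 72, 40, 24, 18.
The third-highest RPN is 288 (G).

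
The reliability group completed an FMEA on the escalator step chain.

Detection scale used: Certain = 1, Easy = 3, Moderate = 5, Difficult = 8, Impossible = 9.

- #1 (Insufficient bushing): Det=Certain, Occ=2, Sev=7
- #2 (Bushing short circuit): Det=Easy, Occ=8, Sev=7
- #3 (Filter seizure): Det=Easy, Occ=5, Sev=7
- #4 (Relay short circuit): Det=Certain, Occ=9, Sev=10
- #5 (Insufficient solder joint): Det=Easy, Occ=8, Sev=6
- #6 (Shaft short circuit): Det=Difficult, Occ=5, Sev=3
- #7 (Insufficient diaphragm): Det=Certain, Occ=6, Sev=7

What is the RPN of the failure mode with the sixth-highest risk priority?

RPN = Severity × Occurrence × Detection:
  #1: 7 × 2 × 1 = 14
  #2: 7 × 8 × 3 = 168
  #3: 7 × 5 × 3 = 105
  #4: 10 × 9 × 1 = 90
  #5: 6 × 8 × 3 = 144
  #6: 3 × 5 × 8 = 120
  #7: 7 × 6 × 1 = 42
Sorted descending: 168, 144, 120, 105, 90, 42, 14.
The sixth-highest RPN is 42 (#7).

42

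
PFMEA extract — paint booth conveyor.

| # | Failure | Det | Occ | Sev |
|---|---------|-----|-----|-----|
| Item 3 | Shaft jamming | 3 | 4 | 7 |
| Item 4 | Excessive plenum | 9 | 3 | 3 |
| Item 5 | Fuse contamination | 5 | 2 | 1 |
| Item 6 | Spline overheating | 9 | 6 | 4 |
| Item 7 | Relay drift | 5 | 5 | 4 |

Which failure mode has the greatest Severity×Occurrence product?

Item 3

Criticality = Severity × Occurrence:
  Item 3: 7 × 4 = 28
  Item 4: 3 × 3 = 9
  Item 5: 1 × 2 = 2
  Item 6: 4 × 6 = 24
  Item 7: 4 × 5 = 20
Highest criticality is 28 → Item 3.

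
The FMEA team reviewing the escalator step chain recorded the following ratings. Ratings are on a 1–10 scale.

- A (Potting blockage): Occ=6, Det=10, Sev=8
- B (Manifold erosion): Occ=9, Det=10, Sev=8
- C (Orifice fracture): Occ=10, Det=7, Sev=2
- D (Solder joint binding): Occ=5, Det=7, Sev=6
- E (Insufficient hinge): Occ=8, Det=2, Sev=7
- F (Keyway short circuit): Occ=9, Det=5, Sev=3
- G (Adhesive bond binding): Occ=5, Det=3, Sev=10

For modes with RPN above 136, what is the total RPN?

RPN = Severity × Occurrence × Detection:
  A: 8 × 6 × 10 = 480
  B: 8 × 9 × 10 = 720
  C: 2 × 10 × 7 = 140
  D: 6 × 5 × 7 = 210
  E: 7 × 8 × 2 = 112
  F: 3 × 9 × 5 = 135
  G: 10 × 5 × 3 = 150
RPN > 136: A (480), B (720), C (140), D (210), G (150).
Sum: 480 + 720 + 140 + 210 + 150 = 1700.

1700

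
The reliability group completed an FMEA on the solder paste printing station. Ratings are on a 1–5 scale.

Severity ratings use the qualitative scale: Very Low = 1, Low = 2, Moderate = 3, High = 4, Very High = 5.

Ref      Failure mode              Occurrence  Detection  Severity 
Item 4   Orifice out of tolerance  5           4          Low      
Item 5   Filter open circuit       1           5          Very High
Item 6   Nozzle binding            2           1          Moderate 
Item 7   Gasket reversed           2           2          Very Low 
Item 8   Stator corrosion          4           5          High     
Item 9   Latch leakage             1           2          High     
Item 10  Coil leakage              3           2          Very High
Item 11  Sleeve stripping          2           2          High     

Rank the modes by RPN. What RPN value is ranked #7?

6

RPN = Severity × Occurrence × Detection:
  Item 4: 2 × 5 × 4 = 40
  Item 5: 5 × 1 × 5 = 25
  Item 6: 3 × 2 × 1 = 6
  Item 7: 1 × 2 × 2 = 4
  Item 8: 4 × 4 × 5 = 80
  Item 9: 4 × 1 × 2 = 8
  Item 10: 5 × 3 × 2 = 30
  Item 11: 4 × 2 × 2 = 16
Sorted descending: 80, 40, 30, 25, 16, 8, 6, 4.
The seventh-highest RPN is 6 (Item 6).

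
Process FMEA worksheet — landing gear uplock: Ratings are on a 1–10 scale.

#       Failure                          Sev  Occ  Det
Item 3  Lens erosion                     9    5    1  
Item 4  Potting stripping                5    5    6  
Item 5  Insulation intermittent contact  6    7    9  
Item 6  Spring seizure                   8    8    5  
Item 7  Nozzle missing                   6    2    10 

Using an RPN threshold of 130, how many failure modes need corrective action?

3

RPN = Severity × Occurrence × Detection:
  Item 3: 9 × 5 × 1 = 45
  Item 4: 5 × 5 × 6 = 150
  Item 5: 6 × 7 × 9 = 378
  Item 6: 8 × 8 × 5 = 320
  Item 7: 6 × 2 × 10 = 120
Modes with RPN ≥ 130: Item 4 (150), Item 5 (378), Item 6 (320) → 3.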